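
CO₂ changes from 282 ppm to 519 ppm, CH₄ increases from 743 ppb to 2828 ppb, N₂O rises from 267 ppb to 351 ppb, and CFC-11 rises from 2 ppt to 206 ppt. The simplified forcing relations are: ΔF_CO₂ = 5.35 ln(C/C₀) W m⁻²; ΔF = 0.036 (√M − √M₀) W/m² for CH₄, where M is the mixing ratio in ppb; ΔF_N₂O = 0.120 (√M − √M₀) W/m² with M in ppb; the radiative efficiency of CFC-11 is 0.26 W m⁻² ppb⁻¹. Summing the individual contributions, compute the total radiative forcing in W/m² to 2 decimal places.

ΔF = 4.54 W/m²

CO₂: 5.35 × ln(519/282) = 5.35 × ln(1.84043) = 5.35 × 0.61000 = 3.2635 W/m².
CH₄: 0.036 × (√2828 − √743) = 0.036 × (53.1789 − 27.2580) = 0.036 × 25.9209 = 0.9332 W/m².
N₂O: 0.120 × (√351 − √267) = 0.120 × (18.7350 − 16.3401) = 0.120 × 2.3949 = 0.2874 W/m².
CFC-11: Δ = 206 − 2 = 204 ppt = 0.204 ppb; ΔF = 0.26 × 0.204 = 0.0530 W/m².
Total ΔF = 3.2635 + 0.9332 + 0.2874 + 0.0530 = 4.5371 W/m².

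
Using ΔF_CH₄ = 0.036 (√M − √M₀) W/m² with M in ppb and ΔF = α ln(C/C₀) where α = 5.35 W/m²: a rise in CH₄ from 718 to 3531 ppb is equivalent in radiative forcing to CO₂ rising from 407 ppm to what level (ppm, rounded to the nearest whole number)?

CH₄ forcing: 0.036 × (√3531 − √718) = 0.036 × (59.4222 − 26.7955) = 0.036 × 32.6267 = 1.17456 W/m².
Set 5.35 ln(C/407) = 1.17456: ln(C/407) = 1.17456/5.35 = 0.21954, so C = 407 × e^0.21954 = 407 × 1.24550 = 506.92 ppm.

C ≈ 507 ppm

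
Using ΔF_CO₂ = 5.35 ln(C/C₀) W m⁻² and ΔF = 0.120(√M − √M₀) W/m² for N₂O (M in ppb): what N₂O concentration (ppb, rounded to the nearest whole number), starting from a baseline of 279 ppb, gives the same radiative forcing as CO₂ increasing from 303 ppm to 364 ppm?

CO₂ forcing: 5.35 × ln(364/303) = 5.35 × 0.183421 = 0.98130 W/m².
Set 0.120(√M − √279) = 0.98130: √M = 0.98130/0.120 + √279 = 8.1775 + 16.7033 = 24.8808.
M = (24.8808)² = 619.05 ppb.

M ≈ 619 ppb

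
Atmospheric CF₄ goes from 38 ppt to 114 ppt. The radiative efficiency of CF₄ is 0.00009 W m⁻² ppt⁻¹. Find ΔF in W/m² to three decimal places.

CF₄: ΔF = 0.00009 × (114 − 38) = 0.00009 × 76 = 0.0068 W/m².

ΔF = 0.007 W/m²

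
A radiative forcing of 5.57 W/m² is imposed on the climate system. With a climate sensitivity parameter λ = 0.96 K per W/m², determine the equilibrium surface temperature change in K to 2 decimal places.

ΔT = 5.35 K

ΔT = λ ΔF = 0.96 × 5.57 = 5.3472 K.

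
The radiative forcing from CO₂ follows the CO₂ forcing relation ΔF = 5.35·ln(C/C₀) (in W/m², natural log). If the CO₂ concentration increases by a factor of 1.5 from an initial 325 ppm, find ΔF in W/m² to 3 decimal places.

ΔF = 5.35 × ln(1.5) = 5.35 × 0.40547 = 2.1693 W/m².

ΔF = 2.169 W/m²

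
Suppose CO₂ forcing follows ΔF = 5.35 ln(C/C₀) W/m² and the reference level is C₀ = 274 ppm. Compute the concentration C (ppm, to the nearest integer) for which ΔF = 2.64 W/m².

C ≈ 449 ppm

Set 5.35 ln(C/274) = 2.64, so ln(C/274) = 2.64/5.35 = 0.49346.
Then C/274 = e^0.49346 = 1.63797, giving C = 274 × 1.63797 = 448.80 ppm.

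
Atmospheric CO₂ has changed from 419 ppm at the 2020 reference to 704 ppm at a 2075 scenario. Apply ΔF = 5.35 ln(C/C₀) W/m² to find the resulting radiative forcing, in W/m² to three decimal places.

ΔF = 2.776 W/m²

CO₂: 5.35 × ln(704/419) = 5.35 × ln(1.68019) = 5.35 × 0.51891 = 2.7762 W/m².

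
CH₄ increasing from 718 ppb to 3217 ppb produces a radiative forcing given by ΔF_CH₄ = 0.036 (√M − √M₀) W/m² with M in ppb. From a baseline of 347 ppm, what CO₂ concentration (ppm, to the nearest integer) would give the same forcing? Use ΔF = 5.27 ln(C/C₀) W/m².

CH₄ forcing: 0.036 × (√3217 − √718) = 0.036 × (56.7186 − 26.7955) = 0.036 × 29.9231 = 1.07723 W/m².
Set 5.27 ln(C/347) = 1.07723: ln(C/347) = 1.07723/5.27 = 0.20441, so C = 347 × e^0.20441 = 347 × 1.22680 = 425.70 ppm.

C ≈ 426 ppm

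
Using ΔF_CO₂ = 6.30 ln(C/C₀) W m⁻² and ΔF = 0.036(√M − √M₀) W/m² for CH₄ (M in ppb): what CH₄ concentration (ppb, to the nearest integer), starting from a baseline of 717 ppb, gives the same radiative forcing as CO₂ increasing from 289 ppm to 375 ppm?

CO₂ forcing: 6.30 × ln(375/289) = 6.30 × 0.260499 = 1.64114 W/m².
Set 0.036(√M − √717) = 1.64114: √M = 1.64114/0.036 + √717 = 45.5872 + 26.7769 = 72.3641.
M = (72.3641)² = 5236.56 ppb.

M ≈ 5237 ppb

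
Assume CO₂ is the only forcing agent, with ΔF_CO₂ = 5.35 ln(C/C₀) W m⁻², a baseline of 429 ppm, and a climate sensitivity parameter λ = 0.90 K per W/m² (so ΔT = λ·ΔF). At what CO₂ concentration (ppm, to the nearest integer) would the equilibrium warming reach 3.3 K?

Required forcing: ΔF = ΔT/λ = 3.3/0.90 = 3.6667 W/m².
Then ln(C/429) = ΔF/5.35 = 3.6667/5.35 = 0.68536.
So C = 429 × e^0.68536 = 429 × 1.98449 = 851.35 ppm.

C ≈ 851 ppm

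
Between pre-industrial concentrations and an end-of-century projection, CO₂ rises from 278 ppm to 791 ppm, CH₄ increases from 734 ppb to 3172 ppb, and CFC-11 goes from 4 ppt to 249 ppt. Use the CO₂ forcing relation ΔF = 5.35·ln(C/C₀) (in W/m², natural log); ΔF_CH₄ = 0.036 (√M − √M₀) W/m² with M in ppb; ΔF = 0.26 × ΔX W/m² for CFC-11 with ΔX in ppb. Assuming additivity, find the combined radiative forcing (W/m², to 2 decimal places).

ΔF = 6.71 W/m²

CO₂: 5.35 × ln(791/278) = 5.35 × ln(2.84532) = 5.35 × 1.04568 = 5.5944 W/m².
CH₄: 0.036 × (√3172 − √734) = 0.036 × (56.3205 − 27.0924) = 0.036 × 29.2281 = 1.0522 W/m².
CFC-11: Δ = 249 − 4 = 245 ppt = 0.245 ppb; ΔF = 0.26 × 0.245 = 0.0637 W/m².
Total ΔF = 5.5944 + 1.0522 + 0.0637 = 6.7103 W/m².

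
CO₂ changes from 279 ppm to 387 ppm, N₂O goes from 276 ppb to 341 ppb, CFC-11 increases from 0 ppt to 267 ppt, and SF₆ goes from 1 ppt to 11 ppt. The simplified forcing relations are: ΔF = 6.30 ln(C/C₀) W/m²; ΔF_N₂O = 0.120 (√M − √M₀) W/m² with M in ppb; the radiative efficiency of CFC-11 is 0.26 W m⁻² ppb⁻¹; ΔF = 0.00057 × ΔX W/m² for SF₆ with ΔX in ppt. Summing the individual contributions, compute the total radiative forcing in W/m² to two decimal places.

ΔF = 2.36 W/m²

CO₂: 6.30 × ln(387/279) = 6.30 × ln(1.38710) = 6.30 × 0.32722 = 2.0615 W/m².
N₂O: 0.120 × (√341 − √276) = 0.120 × (18.4662 − 16.6132) = 0.120 × 1.8530 = 0.2224 W/m².
CFC-11: Δ = 267 − 0 = 267 ppt = 0.267 ppb; ΔF = 0.26 × 0.267 = 0.0694 W/m².
SF₆: ΔF = 0.00057 × (11 − 1) = 0.00057 × 10 = 0.0057 W/m².
Total ΔF = 2.0615 + 0.2224 + 0.0694 + 0.0057 = 2.3590 W/m².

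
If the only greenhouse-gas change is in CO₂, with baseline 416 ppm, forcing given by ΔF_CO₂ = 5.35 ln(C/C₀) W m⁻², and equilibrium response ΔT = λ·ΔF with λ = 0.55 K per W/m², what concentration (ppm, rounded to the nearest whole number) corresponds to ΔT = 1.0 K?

C ≈ 584 ppm

Required forcing: ΔF = ΔT/λ = 1.0/0.55 = 1.8182 W/m².
Then ln(C/416) = ΔF/5.35 = 1.8182/5.35 = 0.33985.
So C = 416 × e^0.33985 = 416 × 1.40474 = 584.37 ppm.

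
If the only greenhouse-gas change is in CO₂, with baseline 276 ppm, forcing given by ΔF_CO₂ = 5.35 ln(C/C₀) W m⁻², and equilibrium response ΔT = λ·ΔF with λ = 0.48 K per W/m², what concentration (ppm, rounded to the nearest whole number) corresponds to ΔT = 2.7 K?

C ≈ 790 ppm

Required forcing: ΔF = ΔT/λ = 2.7/0.48 = 5.6250 W/m².
Then ln(C/276) = ΔF/5.35 = 5.6250/5.35 = 1.05140.
So C = 276 × e^1.05140 = 276 × 2.86165 = 789.82 ppm.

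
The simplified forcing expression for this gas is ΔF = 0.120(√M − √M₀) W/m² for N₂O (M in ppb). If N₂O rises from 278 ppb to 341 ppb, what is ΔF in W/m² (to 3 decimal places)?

N₂O: 0.120 × (√341 − √278) = 0.120 × (18.4662 − 16.6733) = 0.120 × 1.7929 = 0.2151 W/m².

ΔF = 0.215 W/m²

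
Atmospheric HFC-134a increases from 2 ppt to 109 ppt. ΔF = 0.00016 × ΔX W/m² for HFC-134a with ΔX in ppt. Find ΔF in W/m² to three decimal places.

HFC-134a: ΔF = 0.00016 × (109 − 2) = 0.00016 × 107 = 0.0171 W/m².

ΔF = 0.017 W/m²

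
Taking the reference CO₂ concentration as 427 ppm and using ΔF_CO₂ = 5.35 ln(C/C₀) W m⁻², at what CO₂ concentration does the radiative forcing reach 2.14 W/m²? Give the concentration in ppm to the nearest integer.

Set 5.35 ln(C/427) = 2.14, so ln(C/427) = 2.14/5.35 = 0.40000.
Then C/427 = e^0.40000 = 1.49182, giving C = 427 × 1.49182 = 637.01 ppm.

C ≈ 637 ppm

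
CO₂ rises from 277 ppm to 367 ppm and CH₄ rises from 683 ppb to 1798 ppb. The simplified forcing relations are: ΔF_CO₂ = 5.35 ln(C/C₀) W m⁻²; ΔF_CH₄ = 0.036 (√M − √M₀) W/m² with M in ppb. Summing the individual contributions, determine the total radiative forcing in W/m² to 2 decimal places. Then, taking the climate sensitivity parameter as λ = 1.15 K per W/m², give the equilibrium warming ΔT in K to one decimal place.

ΔF = 2.09 W/m²; ΔT = 2.4 K

CO₂: 5.35 × ln(367/277) = 5.35 × ln(1.32491) = 5.35 × 0.28134 = 1.5052 W/m².
CH₄: 0.036 × (√1798 − √683) = 0.036 × (42.4028 − 26.1343) = 0.036 × 16.2685 = 0.5857 W/m².
Total ΔF = 1.5052 + 0.5857 = 2.0909 W/m².
ΔT = λ ΔF = 1.15 × 2.09 = 2.4035 K.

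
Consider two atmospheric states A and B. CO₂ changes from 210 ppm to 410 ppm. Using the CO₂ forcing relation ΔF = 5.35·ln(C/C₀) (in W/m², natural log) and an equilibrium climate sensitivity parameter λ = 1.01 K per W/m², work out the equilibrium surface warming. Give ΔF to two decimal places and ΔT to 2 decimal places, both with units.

ΔF = 3.58 W/m²; ΔT = 3.62 K

CO₂: 5.35 × ln(410/210) = 5.35 × ln(1.95238) = 5.35 × 0.66905 = 3.5794 W/m².
ΔT = λ ΔF = 1.01 × 3.58 = 3.6158 K.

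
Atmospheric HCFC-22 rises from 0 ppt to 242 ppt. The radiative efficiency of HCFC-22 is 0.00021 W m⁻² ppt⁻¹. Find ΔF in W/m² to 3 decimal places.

HCFC-22: ΔF = 0.00021 × (242 − 0) = 0.00021 × 242 = 0.0508 W/m².

ΔF = 0.051 W/m²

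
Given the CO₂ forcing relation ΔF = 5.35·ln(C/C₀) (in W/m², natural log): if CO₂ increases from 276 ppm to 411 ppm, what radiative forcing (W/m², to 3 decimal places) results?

ΔF = 2.130 W/m²

CO₂: 5.35 × ln(411/276) = 5.35 × ln(1.48913) = 5.35 × 0.39819 = 2.1303 W/m².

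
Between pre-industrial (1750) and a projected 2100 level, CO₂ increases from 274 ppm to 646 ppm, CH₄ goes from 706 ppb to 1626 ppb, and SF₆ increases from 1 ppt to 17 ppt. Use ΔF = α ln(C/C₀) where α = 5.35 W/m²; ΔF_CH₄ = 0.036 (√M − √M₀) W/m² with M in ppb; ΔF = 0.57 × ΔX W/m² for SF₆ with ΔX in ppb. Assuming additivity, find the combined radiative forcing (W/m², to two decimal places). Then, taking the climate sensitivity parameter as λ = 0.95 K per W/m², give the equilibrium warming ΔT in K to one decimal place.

ΔF = 5.09 W/m²; ΔT = 4.8 K

CO₂: 5.35 × ln(646/274) = 5.35 × ln(2.35766) = 5.35 × 0.85767 = 4.5885 W/m².
CH₄: 0.036 × (√1626 − √706) = 0.036 × (40.3237 − 26.5707) = 0.036 × 13.7530 = 0.4951 W/m².
SF₆: Δ = 17 − 1 = 16 ppt = 0.016 ppb; ΔF = 0.57 × 0.016 = 0.0091 W/m².
Total ΔF = 4.5885 + 0.4951 + 0.0091 = 5.0927 W/m².
ΔT = λ ΔF = 0.95 × 5.09 = 4.8355 K.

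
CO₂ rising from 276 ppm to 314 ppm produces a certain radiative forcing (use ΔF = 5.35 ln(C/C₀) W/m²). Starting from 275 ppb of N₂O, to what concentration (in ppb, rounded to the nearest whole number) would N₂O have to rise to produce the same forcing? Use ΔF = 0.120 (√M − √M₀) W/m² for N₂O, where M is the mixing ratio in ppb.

M ≈ 499 ppb

CO₂ forcing: 5.35 × ln(314/276) = 5.35 × 0.128992 = 0.69011 W/m².
Set 0.120(√M − √275) = 0.69011: √M = 0.69011/0.120 + √275 = 5.7509 + 16.5831 = 22.3340.
M = (22.3340)² = 498.81 ppb.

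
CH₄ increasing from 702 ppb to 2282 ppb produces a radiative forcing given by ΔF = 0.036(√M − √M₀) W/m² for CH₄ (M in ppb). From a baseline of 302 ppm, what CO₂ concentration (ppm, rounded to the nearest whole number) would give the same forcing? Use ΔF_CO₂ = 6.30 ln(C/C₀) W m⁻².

CH₄ forcing: 0.036 × (√2282 − √702) = 0.036 × (47.7703 − 26.4953) = 0.036 × 21.2750 = 0.76590 W/m².
Set 6.30 ln(C/302) = 0.76590: ln(C/302) = 0.76590/6.30 = 0.12157, so C = 302 × e^0.12157 = 302 × 1.12927 = 341.04 ppm.

C ≈ 341 ppm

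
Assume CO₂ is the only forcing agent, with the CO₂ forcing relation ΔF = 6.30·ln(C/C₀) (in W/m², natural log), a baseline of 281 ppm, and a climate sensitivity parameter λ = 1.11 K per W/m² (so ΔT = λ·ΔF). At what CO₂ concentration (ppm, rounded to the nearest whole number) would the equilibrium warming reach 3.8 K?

Required forcing: ΔF = ΔT/λ = 3.8/1.11 = 3.4234 W/m².
Then ln(C/281) = ΔF/6.30 = 3.4234/6.30 = 0.54340.
So C = 281 × e^0.54340 = 281 × 1.72185 = 483.84 ppm.

C ≈ 484 ppm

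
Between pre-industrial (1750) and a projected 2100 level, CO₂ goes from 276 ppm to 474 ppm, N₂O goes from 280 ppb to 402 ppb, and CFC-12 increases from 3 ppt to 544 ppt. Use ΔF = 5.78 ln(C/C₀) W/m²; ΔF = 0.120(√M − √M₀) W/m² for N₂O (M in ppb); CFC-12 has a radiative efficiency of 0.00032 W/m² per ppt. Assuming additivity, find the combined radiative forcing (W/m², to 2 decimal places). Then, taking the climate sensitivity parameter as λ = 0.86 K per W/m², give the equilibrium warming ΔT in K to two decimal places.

ΔF = 3.70 W/m²; ΔT = 3.18 K

CO₂: 5.78 × ln(474/276) = 5.78 × ln(1.71739) = 5.78 × 0.54081 = 3.1259 W/m².
N₂O: 0.120 × (√402 − √280) = 0.120 × (20.0499 − 16.7332) = 0.120 × 3.3167 = 0.3980 W/m².
CFC-12: ΔF = 0.00032 × (544 − 3) = 0.00032 × 541 = 0.1731 W/m².
Total ΔF = 3.1259 + 0.3980 + 0.1731 = 3.6970 W/m².
ΔT = λ ΔF = 0.86 × 3.70 = 3.1820 K.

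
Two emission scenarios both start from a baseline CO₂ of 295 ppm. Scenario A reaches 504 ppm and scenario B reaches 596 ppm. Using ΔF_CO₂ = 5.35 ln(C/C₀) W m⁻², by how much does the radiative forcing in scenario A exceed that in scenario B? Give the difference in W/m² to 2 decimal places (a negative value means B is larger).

ΔF_A − ΔF_B = -0.90 W/m²

ΔF_A = 5.35 ln(504/295) = 5.35 × 0.53560 = 2.8655 W/m².
ΔF_B = 5.35 ln(596/295) = 5.35 × 0.70327 = 3.7625 W/m².
Difference: 2.8655 − 3.7625 = -0.8970 W/m².
(Equivalently, ΔF_A − ΔF_B = 5.35 ln(504/596) = 5.35 × -0.16766 = -0.8970 W/m².)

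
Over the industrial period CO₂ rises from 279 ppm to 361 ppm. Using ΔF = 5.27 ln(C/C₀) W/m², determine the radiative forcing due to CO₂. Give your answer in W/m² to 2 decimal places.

ΔF = 1.36 W/m²

CO₂: 5.27 × ln(361/279) = 5.27 × ln(1.29391) = 5.27 × 0.25767 = 1.3579 W/m².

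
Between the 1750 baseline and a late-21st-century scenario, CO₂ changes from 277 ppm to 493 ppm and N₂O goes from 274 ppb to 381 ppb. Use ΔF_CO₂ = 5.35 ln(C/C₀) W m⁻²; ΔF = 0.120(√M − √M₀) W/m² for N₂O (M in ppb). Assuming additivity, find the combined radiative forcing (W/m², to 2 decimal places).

ΔF = 3.44 W/m²

CO₂: 5.35 × ln(493/277) = 5.35 × ln(1.77978) = 5.35 × 0.57649 = 3.0842 W/m².
N₂O: 0.120 × (√381 − √274) = 0.120 × (19.5192 − 16.5529) = 0.120 × 2.9663 = 0.3560 W/m².
Total ΔF = 3.0842 + 0.3560 = 3.4402 W/m².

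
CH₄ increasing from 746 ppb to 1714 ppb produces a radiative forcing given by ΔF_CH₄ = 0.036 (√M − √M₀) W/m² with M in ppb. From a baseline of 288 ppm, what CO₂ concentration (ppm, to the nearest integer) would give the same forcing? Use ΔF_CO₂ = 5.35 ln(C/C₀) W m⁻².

CH₄ forcing: 0.036 × (√1714 − √746) = 0.036 × (41.4005 − 27.3130) = 0.036 × 14.0875 = 0.50715 W/m².
Set 5.35 ln(C/288) = 0.50715: ln(C/288) = 0.50715/5.35 = 0.09479, so C = 288 × e^0.09479 = 288 × 1.09943 = 316.64 ppm.

C ≈ 317 ppm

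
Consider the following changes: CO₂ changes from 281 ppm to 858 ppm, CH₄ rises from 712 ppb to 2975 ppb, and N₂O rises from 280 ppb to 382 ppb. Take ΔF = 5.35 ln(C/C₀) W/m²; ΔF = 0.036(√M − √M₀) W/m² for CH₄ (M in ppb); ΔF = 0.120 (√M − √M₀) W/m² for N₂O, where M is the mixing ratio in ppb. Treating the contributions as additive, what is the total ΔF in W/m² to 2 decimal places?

CO₂: 5.35 × ln(858/281) = 5.35 × ln(3.05338) = 5.35 × 1.11625 = 5.9719 W/m².
CH₄: 0.036 × (√2975 − √712) = 0.036 × (54.5436 − 26.6833) = 0.036 × 27.8603 = 1.0030 W/m².
N₂O: 0.120 × (√382 − √280) = 0.120 × (19.5448 − 16.7332) = 0.120 × 2.8116 = 0.3374 W/m².
Total ΔF = 5.9719 + 1.0030 + 0.3374 = 7.3123 W/m².

ΔF = 7.31 W/m²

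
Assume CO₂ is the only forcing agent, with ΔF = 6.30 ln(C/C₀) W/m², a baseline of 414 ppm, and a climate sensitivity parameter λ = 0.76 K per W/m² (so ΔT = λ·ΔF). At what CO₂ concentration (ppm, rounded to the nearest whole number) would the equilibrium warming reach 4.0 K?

Required forcing: ΔF = ΔT/λ = 4.0/0.76 = 5.2632 W/m².
Then ln(C/414) = ΔF/6.30 = 5.2632/6.30 = 0.83543.
So C = 414 × e^0.83543 = 414 × 2.30581 = 954.61 ppm.

C ≈ 955 ppm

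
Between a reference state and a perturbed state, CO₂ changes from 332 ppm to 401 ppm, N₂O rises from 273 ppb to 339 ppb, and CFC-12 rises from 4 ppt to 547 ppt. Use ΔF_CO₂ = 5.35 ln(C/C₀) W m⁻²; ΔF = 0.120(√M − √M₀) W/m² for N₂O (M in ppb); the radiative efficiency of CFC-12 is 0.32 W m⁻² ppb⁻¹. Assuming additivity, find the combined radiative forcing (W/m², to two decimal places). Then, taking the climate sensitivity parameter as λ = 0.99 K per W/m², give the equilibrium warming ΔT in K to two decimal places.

ΔF = 1.41 W/m²; ΔT = 1.40 K

CO₂: 5.35 × ln(401/332) = 5.35 × ln(1.20783) = 5.35 × 0.18883 = 1.0102 W/m².
N₂O: 0.120 × (√339 − √273) = 0.120 × (18.4120 − 16.5227) = 0.120 × 1.8893 = 0.2267 W/m².
CFC-12: Δ = 547 − 4 = 543 ppt = 0.543 ppb; ΔF = 0.32 × 0.543 = 0.1738 W/m².
Total ΔF = 1.0102 + 0.2267 + 0.1738 = 1.4107 W/m².
ΔT = λ ΔF = 0.99 × 1.41 = 1.3959 K.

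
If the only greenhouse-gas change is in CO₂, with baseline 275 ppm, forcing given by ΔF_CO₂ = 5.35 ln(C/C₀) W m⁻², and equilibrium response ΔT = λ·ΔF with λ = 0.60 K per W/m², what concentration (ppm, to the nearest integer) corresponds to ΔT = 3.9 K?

C ≈ 927 ppm

Required forcing: ΔF = ΔT/λ = 3.9/0.60 = 6.5000 W/m².
Then ln(C/275) = ΔF/5.35 = 6.5000/5.35 = 1.21495.
So C = 275 × e^1.21495 = 275 × 3.37013 = 926.79 ppm.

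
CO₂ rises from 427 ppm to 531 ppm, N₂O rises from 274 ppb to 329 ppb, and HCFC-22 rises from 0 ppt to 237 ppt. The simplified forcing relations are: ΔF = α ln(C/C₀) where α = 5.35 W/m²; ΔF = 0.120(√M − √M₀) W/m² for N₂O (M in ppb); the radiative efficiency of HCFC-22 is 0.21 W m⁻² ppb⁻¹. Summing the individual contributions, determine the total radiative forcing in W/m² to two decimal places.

ΔF = 1.41 W/m²

CO₂: 5.35 × ln(531/427) = 5.35 × ln(1.24356) = 5.35 × 0.21798 = 1.1662 W/m².
N₂O: 0.120 × (√329 − √274) = 0.120 × (18.1384 − 16.5529) = 0.120 × 1.5855 = 0.1903 W/m².
HCFC-22: Δ = 237 − 0 = 237 ppt = 0.237 ppb; ΔF = 0.21 × 0.237 = 0.0498 W/m².
Total ΔF = 1.1662 + 0.1903 + 0.0498 = 1.4063 W/m².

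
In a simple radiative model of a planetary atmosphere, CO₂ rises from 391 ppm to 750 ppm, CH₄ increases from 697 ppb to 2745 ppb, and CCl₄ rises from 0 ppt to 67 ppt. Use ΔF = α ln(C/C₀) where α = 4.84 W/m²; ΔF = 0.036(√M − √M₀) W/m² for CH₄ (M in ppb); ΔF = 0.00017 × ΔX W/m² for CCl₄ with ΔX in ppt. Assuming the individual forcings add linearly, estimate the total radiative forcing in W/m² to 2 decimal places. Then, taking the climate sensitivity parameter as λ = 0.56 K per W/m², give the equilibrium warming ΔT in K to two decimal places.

CO₂: 4.84 × ln(750/391) = 4.84 × ln(1.91816) = 4.84 × 0.65137 = 3.1526 W/m².
CH₄: 0.036 × (√2745 − √697) = 0.036 × (52.3927 − 26.4008) = 0.036 × 25.9919 = 0.9357 W/m².
CCl₄: ΔF = 0.00017 × (67 − 0) = 0.00017 × 67 = 0.0114 W/m².
Total ΔF = 3.1526 + 0.9357 + 0.0114 = 4.0997 W/m².
ΔT = λ ΔF = 0.56 × 4.10 = 2.2960 K.

ΔF = 4.10 W/m²; ΔT = 2.30 K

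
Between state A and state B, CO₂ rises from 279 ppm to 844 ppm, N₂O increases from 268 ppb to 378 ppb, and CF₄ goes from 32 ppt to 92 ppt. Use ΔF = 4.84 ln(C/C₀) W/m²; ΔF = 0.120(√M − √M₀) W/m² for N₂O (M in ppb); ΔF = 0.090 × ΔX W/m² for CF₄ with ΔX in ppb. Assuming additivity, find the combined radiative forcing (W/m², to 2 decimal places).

CO₂: 4.84 × ln(844/279) = 4.84 × ln(3.02509) = 4.84 × 1.10694 = 5.3576 W/m².
N₂O: 0.120 × (√378 − √268) = 0.120 × (19.4422 − 16.3707) = 0.120 × 3.0715 = 0.3686 W/m².
CF₄: Δ = 92 − 32 = 60 ppt = 0.060 ppb; ΔF = 0.090 × 0.060 = 0.0054 W/m².
Total ΔF = 5.3576 + 0.3686 + 0.0054 = 5.7316 W/m².

ΔF = 5.73 W/m²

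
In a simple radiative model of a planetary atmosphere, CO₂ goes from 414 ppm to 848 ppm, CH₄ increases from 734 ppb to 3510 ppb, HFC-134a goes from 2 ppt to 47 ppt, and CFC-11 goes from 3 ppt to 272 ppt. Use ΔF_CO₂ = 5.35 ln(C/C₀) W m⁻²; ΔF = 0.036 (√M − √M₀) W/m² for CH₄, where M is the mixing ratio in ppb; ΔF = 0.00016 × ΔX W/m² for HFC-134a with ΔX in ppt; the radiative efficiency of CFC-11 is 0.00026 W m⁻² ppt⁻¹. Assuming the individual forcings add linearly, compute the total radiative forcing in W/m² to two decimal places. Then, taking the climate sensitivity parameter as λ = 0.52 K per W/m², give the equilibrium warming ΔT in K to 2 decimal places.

CO₂: 5.35 × ln(848/414) = 5.35 × ln(2.04831) = 5.35 × 0.71702 = 3.8361 W/m².
CH₄: 0.036 × (√3510 − √734) = 0.036 × (59.2453 − 27.0924) = 0.036 × 32.1529 = 1.1575 W/m².
HFC-134a: ΔF = 0.00016 × (47 − 2) = 0.00016 × 45 = 0.0072 W/m².
CFC-11: ΔF = 0.00026 × (272 − 3) = 0.00026 × 269 = 0.0699 W/m².
Total ΔF = 3.8361 + 1.1575 + 0.0072 + 0.0699 = 5.0707 W/m².
ΔT = λ ΔF = 0.52 × 5.07 = 2.6364 K.

ΔF = 5.07 W/m²; ΔT = 2.64 K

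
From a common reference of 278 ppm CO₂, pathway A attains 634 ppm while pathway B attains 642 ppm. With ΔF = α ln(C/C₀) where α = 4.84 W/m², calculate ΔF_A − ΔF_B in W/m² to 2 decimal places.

ΔF_A − ΔF_B = -0.06 W/m²

ΔF_A = 4.84 ln(634/278) = 4.84 × 0.82443 = 3.9902 W/m².
ΔF_B = 4.84 ln(642/278) = 4.84 × 0.83697 = 4.0509 W/m².
Difference: 3.9902 − 4.0509 = -0.0607 W/m².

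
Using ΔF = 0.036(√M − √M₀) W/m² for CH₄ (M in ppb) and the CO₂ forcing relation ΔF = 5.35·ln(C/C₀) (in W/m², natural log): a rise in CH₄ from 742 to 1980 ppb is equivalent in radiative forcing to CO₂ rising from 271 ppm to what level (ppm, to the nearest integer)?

C ≈ 304 ppm

CH₄ forcing: 0.036 × (√1980 − √742) = 0.036 × (44.4972 − 27.2397) = 0.036 × 17.2575 = 0.62127 W/m².
Set 5.35 ln(C/271) = 0.62127: ln(C/271) = 0.62127/5.35 = 0.11613, so C = 271 × e^0.11613 = 271 × 1.12314 = 304.37 ppm.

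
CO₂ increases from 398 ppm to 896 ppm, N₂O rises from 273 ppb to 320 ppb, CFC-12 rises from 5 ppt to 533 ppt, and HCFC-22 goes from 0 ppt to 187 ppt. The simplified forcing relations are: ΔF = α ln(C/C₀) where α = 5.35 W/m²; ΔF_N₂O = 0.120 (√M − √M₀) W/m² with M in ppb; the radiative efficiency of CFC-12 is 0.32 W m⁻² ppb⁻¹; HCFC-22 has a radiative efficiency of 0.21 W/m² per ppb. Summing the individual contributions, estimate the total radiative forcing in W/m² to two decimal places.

CO₂: 5.35 × ln(896/398) = 5.35 × ln(2.25126) = 5.35 × 0.81149 = 4.3415 W/m².
N₂O: 0.120 × (√320 − √273) = 0.120 × (17.8885 − 16.5227) = 0.120 × 1.3658 = 0.1639 W/m².
CFC-12: Δ = 533 − 5 = 528 ppt = 0.528 ppb; ΔF = 0.32 × 0.528 = 0.1690 W/m².
HCFC-22: Δ = 187 − 0 = 187 ppt = 0.187 ppb; ΔF = 0.21 × 0.187 = 0.0393 W/m².
Total ΔF = 4.3415 + 0.1639 + 0.1690 + 0.0393 = 4.7137 W/m².

ΔF = 4.71 W/m²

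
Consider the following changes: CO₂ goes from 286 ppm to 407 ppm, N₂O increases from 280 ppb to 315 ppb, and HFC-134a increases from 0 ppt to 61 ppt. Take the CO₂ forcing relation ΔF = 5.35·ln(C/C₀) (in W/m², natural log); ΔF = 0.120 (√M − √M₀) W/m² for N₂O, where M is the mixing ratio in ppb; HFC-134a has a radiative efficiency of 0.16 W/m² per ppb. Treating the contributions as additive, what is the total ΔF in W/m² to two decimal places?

ΔF = 2.02 W/m²

CO₂: 5.35 × ln(407/286) = 5.35 × ln(1.42308) = 5.35 × 0.35282 = 1.8876 W/m².
N₂O: 0.120 × (√315 − √280) = 0.120 × (17.7482 − 16.7332) = 0.120 × 1.0150 = 0.1218 W/m².
HFC-134a: Δ = 61 − 0 = 61 ppt = 0.061 ppb; ΔF = 0.16 × 0.061 = 0.0098 W/m².
Total ΔF = 1.8876 + 0.1218 + 0.0098 = 2.0192 W/m².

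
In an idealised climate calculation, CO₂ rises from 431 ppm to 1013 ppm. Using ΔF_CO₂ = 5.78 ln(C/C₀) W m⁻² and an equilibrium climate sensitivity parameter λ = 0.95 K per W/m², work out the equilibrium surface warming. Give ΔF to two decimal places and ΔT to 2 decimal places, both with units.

ΔF = 4.94 W/m²; ΔT = 4.69 K

CO₂: 5.78 × ln(1013/431) = 5.78 × ln(2.35035) = 5.78 × 0.85456 = 4.9394 W/m².
ΔT = λ ΔF = 0.95 × 4.94 = 4.6930 K.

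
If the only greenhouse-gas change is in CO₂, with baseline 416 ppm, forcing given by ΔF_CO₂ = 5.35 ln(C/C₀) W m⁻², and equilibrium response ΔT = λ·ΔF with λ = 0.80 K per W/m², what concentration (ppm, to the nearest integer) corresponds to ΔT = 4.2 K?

C ≈ 1110 ppm

Required forcing: ΔF = ΔT/λ = 4.2/0.80 = 5.2500 W/m².
Then ln(C/416) = ΔF/5.35 = 5.2500/5.35 = 0.98131.
So C = 416 × e^0.98131 = 416 × 2.66795 = 1109.87 ppm.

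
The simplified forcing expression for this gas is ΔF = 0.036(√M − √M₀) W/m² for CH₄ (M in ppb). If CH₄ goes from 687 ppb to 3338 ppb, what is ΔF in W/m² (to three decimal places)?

CH₄: 0.036 × (√3338 − √687) = 0.036 × (57.7754 − 26.2107) = 0.036 × 31.5647 = 1.1363 W/m².

ΔF = 1.136 W/m²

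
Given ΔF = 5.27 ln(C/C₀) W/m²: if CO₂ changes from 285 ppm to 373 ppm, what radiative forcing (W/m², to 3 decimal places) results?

ΔF = 1.418 W/m²

CO₂: 5.27 × ln(373/285) = 5.27 × ln(1.30877) = 5.27 × 0.26909 = 1.4181 W/m².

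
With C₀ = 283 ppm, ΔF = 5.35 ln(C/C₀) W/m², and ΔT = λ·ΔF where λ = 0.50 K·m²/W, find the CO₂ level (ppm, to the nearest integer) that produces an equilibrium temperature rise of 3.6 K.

C ≈ 1087 ppm

Required forcing: ΔF = ΔT/λ = 3.6/0.50 = 7.2000 W/m².
Then ln(C/283) = ΔF/5.35 = 7.2000/5.35 = 1.34579.
So C = 283 × e^1.34579 = 283 × 3.84122 = 1087.07 ppm.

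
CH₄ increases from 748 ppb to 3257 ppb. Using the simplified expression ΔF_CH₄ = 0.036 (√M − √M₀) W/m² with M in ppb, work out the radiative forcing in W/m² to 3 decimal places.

ΔF = 1.070 W/m²

CH₄: 0.036 × (√3257 − √748) = 0.036 × (57.0701 − 27.3496) = 0.036 × 29.7205 = 1.0699 W/m².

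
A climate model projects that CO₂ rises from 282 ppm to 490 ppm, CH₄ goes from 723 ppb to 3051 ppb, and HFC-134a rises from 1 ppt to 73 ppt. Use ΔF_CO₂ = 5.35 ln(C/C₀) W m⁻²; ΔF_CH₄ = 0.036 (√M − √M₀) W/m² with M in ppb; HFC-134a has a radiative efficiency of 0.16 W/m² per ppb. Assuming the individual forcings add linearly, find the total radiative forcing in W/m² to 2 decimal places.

ΔF = 3.99 W/m²

CO₂: 5.35 × ln(490/282) = 5.35 × ln(1.73759) = 5.35 × 0.55250 = 2.9559 W/m².
CH₄: 0.036 × (√3051 − √723) = 0.036 × (55.2359 − 26.8887) = 0.036 × 28.3472 = 1.0205 W/m².
HFC-134a: Δ = 73 − 1 = 72 ppt = 0.072 ppb; ΔF = 0.16 × 0.072 = 0.0115 W/m².
Total ΔF = 2.9559 + 1.0205 + 0.0115 = 3.9879 W/m².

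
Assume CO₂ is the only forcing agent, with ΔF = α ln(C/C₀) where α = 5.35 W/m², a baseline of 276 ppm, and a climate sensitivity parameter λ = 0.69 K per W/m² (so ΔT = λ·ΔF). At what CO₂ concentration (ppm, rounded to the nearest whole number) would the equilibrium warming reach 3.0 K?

Required forcing: ΔF = ΔT/λ = 3.0/0.69 = 4.3478 W/m².
Then ln(C/276) = ΔF/5.35 = 4.3478/5.35 = 0.81267.
So C = 276 × e^0.81267 = 276 × 2.25392 = 622.08 ppm.

C ≈ 622 ppm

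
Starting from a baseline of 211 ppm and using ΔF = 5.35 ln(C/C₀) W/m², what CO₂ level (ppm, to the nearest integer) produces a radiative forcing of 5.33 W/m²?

C ≈ 571 ppm

Set 5.35 ln(C/211) = 5.33, so ln(C/211) = 5.33/5.35 = 0.99626.
Then C/211 = e^0.99626 = 2.70813, giving C = 211 × 2.70813 = 571.42 ppm.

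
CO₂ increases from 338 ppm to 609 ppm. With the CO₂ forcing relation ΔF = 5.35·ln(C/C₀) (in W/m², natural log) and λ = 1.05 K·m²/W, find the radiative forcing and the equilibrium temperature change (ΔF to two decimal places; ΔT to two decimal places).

ΔF = 3.15 W/m²; ΔT = 3.31 K

CO₂: 5.35 × ln(609/338) = 5.35 × ln(1.80178) = 5.35 × 0.58878 = 3.1500 W/m².
ΔT = λ ΔF = 1.05 × 3.15 = 3.3075 K.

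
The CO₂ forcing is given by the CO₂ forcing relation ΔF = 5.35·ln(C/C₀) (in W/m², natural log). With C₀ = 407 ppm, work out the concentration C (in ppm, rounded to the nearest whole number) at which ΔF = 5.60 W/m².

C ≈ 1159 ppm

Set 5.35 ln(C/407) = 5.60, so ln(C/407) = 5.60/5.35 = 1.04673.
Then C/407 = e^1.04673 = 2.84832, giving C = 407 × 2.84832 = 1159.27 ppm.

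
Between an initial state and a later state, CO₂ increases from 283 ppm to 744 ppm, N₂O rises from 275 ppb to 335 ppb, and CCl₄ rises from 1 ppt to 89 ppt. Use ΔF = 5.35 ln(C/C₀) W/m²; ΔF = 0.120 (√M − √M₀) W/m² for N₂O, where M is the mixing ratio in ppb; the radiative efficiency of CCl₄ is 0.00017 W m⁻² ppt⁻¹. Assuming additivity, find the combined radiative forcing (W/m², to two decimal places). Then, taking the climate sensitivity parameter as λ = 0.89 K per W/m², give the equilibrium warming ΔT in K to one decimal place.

ΔF = 5.39 W/m²; ΔT = 4.8 K

CO₂: 5.35 × ln(744/283) = 5.35 × ln(2.62898) = 5.35 × 0.96660 = 5.1713 W/m².
N₂O: 0.120 × (√335 − √275) = 0.120 × (18.3030 − 16.5831) = 0.120 × 1.7199 = 0.2064 W/m².
CCl₄: ΔF = 0.00017 × (89 − 1) = 0.00017 × 88 = 0.0150 W/m².
Total ΔF = 5.1713 + 0.2064 + 0.0150 = 5.3927 W/m².
ΔT = λ ΔF = 0.89 × 5.39 = 4.7971 K.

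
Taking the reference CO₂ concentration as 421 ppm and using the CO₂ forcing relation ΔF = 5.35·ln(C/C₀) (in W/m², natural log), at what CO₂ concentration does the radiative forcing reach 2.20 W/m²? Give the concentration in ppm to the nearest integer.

C ≈ 635 ppm

Set 5.35 ln(C/421) = 2.20, so ln(C/421) = 2.20/5.35 = 0.41121.
Then C/421 = e^0.41121 = 1.50864, giving C = 421 × 1.50864 = 635.14 ppm.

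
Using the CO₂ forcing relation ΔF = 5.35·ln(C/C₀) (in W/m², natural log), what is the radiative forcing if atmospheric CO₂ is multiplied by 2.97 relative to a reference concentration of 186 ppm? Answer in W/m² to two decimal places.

ΔF = 5.82 W/m²

ΔF = 5.35 × ln(2.97) = 5.35 × 1.08856 = 5.8238 W/m².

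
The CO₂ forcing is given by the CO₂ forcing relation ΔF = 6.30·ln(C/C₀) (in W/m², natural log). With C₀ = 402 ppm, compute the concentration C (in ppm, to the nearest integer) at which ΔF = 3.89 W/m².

Set 6.30 ln(C/402) = 3.89, so ln(C/402) = 3.89/6.30 = 0.61746.
Then C/402 = e^0.61746 = 1.85421, giving C = 402 × 1.85421 = 745.39 ppm.

C ≈ 745 ppm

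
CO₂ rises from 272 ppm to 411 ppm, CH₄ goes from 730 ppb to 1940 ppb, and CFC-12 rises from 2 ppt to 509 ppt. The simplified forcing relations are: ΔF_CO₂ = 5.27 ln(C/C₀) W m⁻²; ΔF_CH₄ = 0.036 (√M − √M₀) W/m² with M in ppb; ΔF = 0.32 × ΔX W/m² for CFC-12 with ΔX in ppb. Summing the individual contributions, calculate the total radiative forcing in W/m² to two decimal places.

CO₂: 5.27 × ln(411/272) = 5.27 × ln(1.51103) = 5.27 × 0.41279 = 2.1754 W/m².
CH₄: 0.036 × (√1940 − √730) = 0.036 × (44.0454 − 27.0185) = 0.036 × 17.0269 = 0.6130 W/m².
CFC-12: Δ = 509 − 2 = 507 ppt = 0.507 ppb; ΔF = 0.32 × 0.507 = 0.1622 W/m².
Total ΔF = 2.1754 + 0.6130 + 0.1622 = 2.9506 W/m².

ΔF = 2.95 W/m²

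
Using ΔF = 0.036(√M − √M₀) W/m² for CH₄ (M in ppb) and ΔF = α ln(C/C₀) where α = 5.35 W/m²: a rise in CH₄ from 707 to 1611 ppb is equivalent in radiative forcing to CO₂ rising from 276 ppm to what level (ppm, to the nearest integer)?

CH₄ forcing: 0.036 × (√1611 − √707) = 0.036 × (40.1373 − 26.5895) = 0.036 × 13.5478 = 0.48772 W/m².
Set 5.35 ln(C/276) = 0.48772: ln(C/276) = 0.48772/5.35 = 0.09116, so C = 276 × e^0.09116 = 276 × 1.09544 = 302.34 ppm.

C ≈ 302 ppm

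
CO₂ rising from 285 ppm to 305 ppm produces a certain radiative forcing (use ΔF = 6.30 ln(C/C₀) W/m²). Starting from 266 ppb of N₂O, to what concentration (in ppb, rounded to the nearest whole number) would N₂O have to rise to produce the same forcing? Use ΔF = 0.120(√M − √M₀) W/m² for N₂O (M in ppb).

M ≈ 395 ppb

CO₂ forcing: 6.30 × ln(305/285) = 6.30 × 0.067823 = 0.42728 W/m².
Set 0.120(√M − √266) = 0.42728: √M = 0.42728/0.120 + √266 = 3.5607 + 16.3095 = 19.8702.
M = (19.8702)² = 394.82 ppb.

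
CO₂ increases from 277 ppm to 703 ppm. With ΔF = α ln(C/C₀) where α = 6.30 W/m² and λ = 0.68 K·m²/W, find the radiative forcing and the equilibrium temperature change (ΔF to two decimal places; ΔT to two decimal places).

CO₂: 6.30 × ln(703/277) = 6.30 × ln(2.53791) = 6.30 × 0.93134 = 5.8674 W/m².
ΔT = λ ΔF = 0.68 × 5.87 = 3.9916 K.

ΔF = 5.87 W/m²; ΔT = 3.99 K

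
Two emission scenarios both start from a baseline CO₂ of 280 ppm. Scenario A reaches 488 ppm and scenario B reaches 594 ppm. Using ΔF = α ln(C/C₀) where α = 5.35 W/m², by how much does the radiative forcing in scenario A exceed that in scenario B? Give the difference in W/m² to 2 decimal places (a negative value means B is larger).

ΔF_A = 5.35 ln(488/280) = 5.35 × 0.55553 = 2.9721 W/m².
ΔF_B = 5.35 ln(594/280) = 5.35 × 0.75209 = 4.0237 W/m².
Difference: 2.9721 − 4.0237 = -1.0516 W/m².

ΔF_A − ΔF_B = -1.05 W/m²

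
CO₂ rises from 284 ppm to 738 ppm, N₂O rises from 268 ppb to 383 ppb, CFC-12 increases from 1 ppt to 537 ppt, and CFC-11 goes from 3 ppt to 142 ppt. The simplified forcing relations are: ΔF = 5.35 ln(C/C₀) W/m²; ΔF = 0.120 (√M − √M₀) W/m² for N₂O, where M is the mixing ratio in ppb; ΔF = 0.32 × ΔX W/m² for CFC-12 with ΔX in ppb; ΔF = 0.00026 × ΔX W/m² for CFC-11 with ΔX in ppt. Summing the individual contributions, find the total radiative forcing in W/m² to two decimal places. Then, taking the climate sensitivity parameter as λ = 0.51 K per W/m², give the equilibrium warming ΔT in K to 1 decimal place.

ΔF = 5.70 W/m²; ΔT = 2.9 K

CO₂: 5.35 × ln(738/284) = 5.35 × ln(2.59859) = 5.35 × 0.95497 = 5.1091 W/m².
N₂O: 0.120 × (√383 − √268) = 0.120 × (19.5704 − 16.3707) = 0.120 × 3.1997 = 0.3840 W/m².
CFC-12: Δ = 537 − 1 = 536 ppt = 0.536 ppb; ΔF = 0.32 × 0.536 = 0.1715 W/m².
CFC-11: ΔF = 0.00026 × (142 − 3) = 0.00026 × 139 = 0.0361 W/m².
Total ΔF = 5.1091 + 0.3840 + 0.1715 + 0.0361 = 5.7007 W/m².
ΔT = λ ΔF = 0.51 × 5.70 = 2.9070 K.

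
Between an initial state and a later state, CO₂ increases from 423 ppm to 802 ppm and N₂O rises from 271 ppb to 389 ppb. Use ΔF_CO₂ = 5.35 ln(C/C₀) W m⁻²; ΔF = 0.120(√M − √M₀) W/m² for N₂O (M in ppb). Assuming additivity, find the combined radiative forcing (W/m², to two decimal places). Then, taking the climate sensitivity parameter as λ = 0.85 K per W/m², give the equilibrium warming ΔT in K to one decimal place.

CO₂: 5.35 × ln(802/423) = 5.35 × ln(1.89598) = 5.35 × 0.63974 = 3.4226 W/m².
N₂O: 0.120 × (√389 − √271) = 0.120 × (19.7231 − 16.4621) = 0.120 × 3.2610 = 0.3913 W/m².
Total ΔF = 3.4226 + 0.3913 = 3.8139 W/m².
ΔT = λ ΔF = 0.85 × 3.81 = 3.2385 K.

ΔF = 3.81 W/m²; ΔT = 3.2 K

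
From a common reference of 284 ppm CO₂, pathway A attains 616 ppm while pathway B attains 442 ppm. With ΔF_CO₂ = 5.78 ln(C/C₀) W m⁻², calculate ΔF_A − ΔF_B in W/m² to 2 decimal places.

ΔF_A − ΔF_B = 1.92 W/m²

ΔF_A = 5.78 ln(616/284) = 5.78 × 0.77427 = 4.4753 W/m².
ΔF_B = 5.78 ln(442/284) = 5.78 × 0.44234 = 2.5567 W/m².
Difference: 4.4753 − 2.5567 = 1.9186 W/m².
(Equivalently, ΔF_A − ΔF_B = 5.78 ln(616/442) = 5.78 × 0.33194 = 1.9186 W/m².)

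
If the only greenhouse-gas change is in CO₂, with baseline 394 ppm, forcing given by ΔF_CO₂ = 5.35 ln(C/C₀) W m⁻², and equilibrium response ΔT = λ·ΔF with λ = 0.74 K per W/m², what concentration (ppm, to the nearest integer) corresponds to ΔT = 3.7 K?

C ≈ 1003 ppm

Required forcing: ΔF = ΔT/λ = 3.7/0.74 = 5.0000 W/m².
Then ln(C/394) = ΔF/5.35 = 5.0000/5.35 = 0.93458.
So C = 394 × e^0.93458 = 394 × 2.54614 = 1003.18 ppm.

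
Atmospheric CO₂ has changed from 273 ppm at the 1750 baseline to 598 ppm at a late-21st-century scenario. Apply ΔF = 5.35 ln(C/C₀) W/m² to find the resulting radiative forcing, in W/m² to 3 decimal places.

CO₂: 5.35 × ln(598/273) = 5.35 × ln(2.19048) = 5.35 × 0.78412 = 4.1950 W/m².

ΔF = 4.195 W/m²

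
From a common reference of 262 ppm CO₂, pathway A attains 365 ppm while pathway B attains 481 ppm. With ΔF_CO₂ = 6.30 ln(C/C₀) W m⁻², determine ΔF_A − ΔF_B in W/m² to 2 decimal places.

ΔF_A − ΔF_B = -1.74 W/m²

ΔF_A = 6.30 ln(365/262) = 6.30 × 0.33155 = 2.0888 W/m².
ΔF_B = 6.30 ln(481/262) = 6.30 × 0.60752 = 3.8274 W/m².
Difference: 2.0888 − 3.8274 = -1.7386 W/m².
(Equivalently, ΔF_A − ΔF_B = 6.30 ln(365/481) = 6.30 × -0.27597 = -1.7386 W/m².)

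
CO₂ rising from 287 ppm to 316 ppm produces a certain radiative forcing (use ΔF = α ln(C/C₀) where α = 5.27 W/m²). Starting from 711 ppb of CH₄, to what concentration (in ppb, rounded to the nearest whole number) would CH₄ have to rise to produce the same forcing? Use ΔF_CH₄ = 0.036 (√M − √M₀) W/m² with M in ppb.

M ≈ 1661 ppb

CO₂ forcing: 5.27 × ln(316/287) = 5.27 × 0.096260 = 0.50729 W/m².
Set 0.036(√M − √711) = 0.50729: √M = 0.50729/0.036 + √711 = 14.0914 + 26.6646 = 40.7560.
M = (40.7560)² = 1661.05 ppb.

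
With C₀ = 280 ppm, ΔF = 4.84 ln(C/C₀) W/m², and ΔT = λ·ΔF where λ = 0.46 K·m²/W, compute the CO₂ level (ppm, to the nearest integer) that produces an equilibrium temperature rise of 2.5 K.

Required forcing: ΔF = ΔT/λ = 2.5/0.46 = 5.4348 W/m².
Then ln(C/280) = ΔF/4.84 = 5.4348/4.84 = 1.12289.
So C = 280 × e^1.12289 = 280 × 3.07372 = 860.64 ppm.

C ≈ 861 ppm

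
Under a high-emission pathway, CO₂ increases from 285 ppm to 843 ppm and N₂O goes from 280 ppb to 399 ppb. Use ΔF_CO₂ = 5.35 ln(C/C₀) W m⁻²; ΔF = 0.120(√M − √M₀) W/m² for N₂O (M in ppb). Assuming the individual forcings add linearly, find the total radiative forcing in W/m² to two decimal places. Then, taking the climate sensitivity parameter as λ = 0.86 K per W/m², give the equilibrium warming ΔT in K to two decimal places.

CO₂: 5.35 × ln(843/285) = 5.35 × ln(2.95789) = 5.35 × 1.08448 = 5.8020 W/m².
N₂O: 0.120 × (√399 − √280) = 0.120 × (19.9750 − 16.7332) = 0.120 × 3.2418 = 0.3890 W/m².
Total ΔF = 5.8020 + 0.3890 = 6.1910 W/m².
ΔT = λ ΔF = 0.86 × 6.19 = 5.3234 K.

ΔF = 6.19 W/m²; ΔT = 5.32 K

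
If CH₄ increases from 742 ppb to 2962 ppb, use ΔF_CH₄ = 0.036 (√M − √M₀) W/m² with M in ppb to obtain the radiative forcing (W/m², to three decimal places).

CH₄: 0.036 × (√2962 − √742) = 0.036 × (54.4243 − 27.2397) = 0.036 × 27.1846 = 0.9786 W/m².

ΔF = 0.979 W/m²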